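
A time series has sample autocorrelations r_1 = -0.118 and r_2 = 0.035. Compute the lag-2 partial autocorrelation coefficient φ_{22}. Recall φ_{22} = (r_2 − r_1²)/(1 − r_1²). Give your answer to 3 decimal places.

φ_{22} = (r_2 − r_1²) / (1 − r_1²)
r_1² = (-0.118)² = 0.013924
Numerator = 0.035 − 0.0139 = 0.0211; denominator = 1 − 0.0139 = 0.9861
φ_{22} = 0.0211 / 0.9861 = 0.021

0.021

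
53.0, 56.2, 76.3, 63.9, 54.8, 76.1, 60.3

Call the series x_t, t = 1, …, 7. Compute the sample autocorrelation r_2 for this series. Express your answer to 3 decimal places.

Mean x̄ = (53.0 + 56.2 + 76.3 + 63.9 + 54.8 + 76.1 + 60.3)/7 = 62.9429
Numerator Σ_{t=1}^{5}(x_t−x̄)(x_{t+2}−x̄) = -213.9137
Denominator Σ(x_t−x̄)² = 570.0571
r_2 = -213.9137 / 570.0571 = -0.375

-0.375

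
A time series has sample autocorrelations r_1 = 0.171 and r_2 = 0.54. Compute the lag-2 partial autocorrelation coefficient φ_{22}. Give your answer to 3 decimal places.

φ_{22} = (r_2 − r_1²) / (1 − r_1²)
r_1² = (0.171)² = 0.029241
Numerator = 0.54 − 0.0292 = 0.5108; denominator = 1 − 0.0292 = 0.9708
φ_{22} = 0.5108 / 0.9708 = 0.526

0.526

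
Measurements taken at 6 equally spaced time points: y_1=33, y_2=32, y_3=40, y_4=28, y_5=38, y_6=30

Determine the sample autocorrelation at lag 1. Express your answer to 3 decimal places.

Mean ȳ = (33 + 32 + 40 + 28 + 38 + 30)/6 = 33.5000
Deviations from mean: -0.5000, -1.5000, 6.5000, -5.5000, 4.5000, -3.5000
Σ(y_t−ȳ)(y_{t+1}−ȳ) = (0.7500) + (-9.7500) + (-35.7500) + (-24.7500) + (-15.7500) = -85.2500
Denominator Σ(y_t−ȳ)² = 107.5000
r_1 = -85.2500 / 107.5000 = -0.793

-0.793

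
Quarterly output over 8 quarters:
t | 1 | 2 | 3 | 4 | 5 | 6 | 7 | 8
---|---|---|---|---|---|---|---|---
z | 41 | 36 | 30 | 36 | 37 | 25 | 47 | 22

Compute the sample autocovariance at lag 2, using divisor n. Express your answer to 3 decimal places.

Mean z̄ = (41 + 36 + 30 + 36 + 37 + 25 + 47 + 22)/8 = 34.2500
Σ_{t=1}^{6}(z_t−z̄)(z_{t+2}−z̄) = 94.8750
γ_2 = 94.8750 / 8 = 11.859

11.859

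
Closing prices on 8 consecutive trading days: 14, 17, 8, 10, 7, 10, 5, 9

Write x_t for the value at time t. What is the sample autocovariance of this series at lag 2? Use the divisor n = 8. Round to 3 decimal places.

Mean x̄ = (14 + 17 + 8 + 10 + 7 + 10 + 5 + 9)/8 = 10.0000
Deviations: 4.0000, 7.0000, -2.0000, 0.0000, -3.0000, 0.0000, -5.0000, -1.0000
Σ_{t=1}^{6}(x_t−x̄)(x_{t+2}−x̄) = 13.0000
γ_2 = 13.0000 / 8 = 1.625

1.625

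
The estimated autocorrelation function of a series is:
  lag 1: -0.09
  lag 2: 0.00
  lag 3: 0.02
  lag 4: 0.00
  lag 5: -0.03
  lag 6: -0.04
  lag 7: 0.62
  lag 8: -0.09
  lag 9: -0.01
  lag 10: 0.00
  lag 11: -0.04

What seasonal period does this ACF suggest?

The largest autocorrelation is r_7 = 0.62; the remaining lags stay at or below 0.02.
The dominant spike at lag 7 indicates a seasonal period of 7.

7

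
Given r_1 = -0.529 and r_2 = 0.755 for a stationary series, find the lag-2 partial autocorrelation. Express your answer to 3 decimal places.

0.660

φ_{22} = (r_2 − r_1²) / (1 − r_1²)
r_1² = (-0.529)² = 0.279841
Numerator = 0.755 − 0.2798 = 0.4752; denominator = 1 − 0.2798 = 0.7202
φ_{22} = 0.4752 / 0.7202 = 0.660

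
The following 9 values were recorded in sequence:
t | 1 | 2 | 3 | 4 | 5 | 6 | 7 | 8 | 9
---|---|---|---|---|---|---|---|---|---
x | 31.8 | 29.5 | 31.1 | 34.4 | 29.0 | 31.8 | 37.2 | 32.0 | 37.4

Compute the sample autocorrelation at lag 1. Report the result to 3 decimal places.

-0.111

Mean x̄ = (31.8 + 29.5 + 31.1 + 34.4 + 29.0 + 31.8 + 37.2 + 32.0 + 37.4)/9 = 32.6889
Numerator Σ_{t=1}^{8}(x_t−x̄)(x_{t+1}−x̄) = -8.2135
Denominator Σ(x_t−x̄)² = 73.8289
r_1 = -8.2135 / 73.8289 = -0.111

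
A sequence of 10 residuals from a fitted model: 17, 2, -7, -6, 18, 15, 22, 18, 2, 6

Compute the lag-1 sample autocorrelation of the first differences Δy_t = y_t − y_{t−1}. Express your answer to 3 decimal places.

0.023

First differences Δy: -15, -9, 1, 24, -3, 7, -4, -16, 4
Mean of differences = -1.2222
Numerator Σ(Δy_t−Δȳ)(Δy_{t+1}−Δȳ) = 27.5062
Denominator Σ(Δy_t−Δȳ)² = 1215.5556
r_1(Δy) = 27.5062 / 1215.5556 = 0.023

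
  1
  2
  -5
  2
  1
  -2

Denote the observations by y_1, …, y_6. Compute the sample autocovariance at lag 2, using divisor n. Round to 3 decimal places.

Mean ȳ = (1 + 2 − 5 + 2 + 1 − 2)/6 = -0.1667
Deviations: 1.1667, 2.1667, -4.8333, 2.1667, 1.1667, -1.8333
Σ_{t=1}^{4}(y_t−ȳ)(y_{t+2}−ȳ) = -10.5556
γ_2 = -10.5556 / 6 = -1.759

-1.759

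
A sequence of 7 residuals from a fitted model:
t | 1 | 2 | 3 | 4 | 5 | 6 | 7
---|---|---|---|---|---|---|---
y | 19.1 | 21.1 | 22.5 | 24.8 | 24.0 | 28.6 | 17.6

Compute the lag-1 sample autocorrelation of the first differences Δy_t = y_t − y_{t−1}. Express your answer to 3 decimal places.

-0.314

First differences Δy: 2.0, 1.4, 2.3, -0.8, 4.6, -11.0
Mean of differences = -0.2500
Numerator Σ(Δy_t−Δȳ)(Δy_{t+1}−Δȳ) = -48.2875
Denominator Σ(Δy_t−Δȳ)² = 153.6750
r_1(Δy) = -48.2875 / 153.6750 = -0.314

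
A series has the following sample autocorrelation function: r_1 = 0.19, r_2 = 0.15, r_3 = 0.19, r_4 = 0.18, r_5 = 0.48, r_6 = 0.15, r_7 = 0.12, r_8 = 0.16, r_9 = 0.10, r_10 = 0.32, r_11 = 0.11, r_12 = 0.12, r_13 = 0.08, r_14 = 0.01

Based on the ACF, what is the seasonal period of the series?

5

The largest autocorrelation is r_5 = 0.48, with a weaker echo at lag 10 (0.32); the remaining lags stay at or below 0.19.
The dominant spike at lag 5 indicates a seasonal period of 5.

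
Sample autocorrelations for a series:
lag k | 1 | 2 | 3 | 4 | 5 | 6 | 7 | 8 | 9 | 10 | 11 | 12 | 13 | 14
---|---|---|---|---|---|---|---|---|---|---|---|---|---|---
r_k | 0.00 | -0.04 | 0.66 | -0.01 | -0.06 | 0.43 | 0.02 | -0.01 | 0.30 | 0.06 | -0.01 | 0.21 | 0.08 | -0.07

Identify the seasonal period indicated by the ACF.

3

The largest autocorrelation is r_3 = 0.66, with weaker echoes at lags 6 (0.43), 9 (0.30) and 12 (0.21); the remaining lags stay at or below 0.08.
The dominant spike at lag 3 indicates a seasonal period of 3.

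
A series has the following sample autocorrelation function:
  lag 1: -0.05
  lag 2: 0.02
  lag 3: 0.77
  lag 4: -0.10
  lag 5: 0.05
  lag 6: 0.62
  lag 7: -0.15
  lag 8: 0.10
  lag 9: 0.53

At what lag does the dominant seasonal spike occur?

3

The largest autocorrelation is r_3 = 0.77, with weaker echoes at lags 6 (0.62) and 9 (0.53); the remaining lags stay at or below 0.10.
The dominant spike at lag 3 indicates a seasonal period of 3.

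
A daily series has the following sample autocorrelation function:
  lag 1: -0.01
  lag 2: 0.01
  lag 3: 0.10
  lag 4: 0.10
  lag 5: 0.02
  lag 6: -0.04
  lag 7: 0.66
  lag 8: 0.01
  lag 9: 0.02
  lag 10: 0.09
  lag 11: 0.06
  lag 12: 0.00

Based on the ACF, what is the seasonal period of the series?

The largest autocorrelation is r_7 = 0.66; the remaining lags stay at or below 0.10.
The dominant spike at lag 7 indicates a seasonal period of 7.

7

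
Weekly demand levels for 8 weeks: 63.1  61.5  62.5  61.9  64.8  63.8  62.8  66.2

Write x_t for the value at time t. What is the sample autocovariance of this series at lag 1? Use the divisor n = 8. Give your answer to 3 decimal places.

Mean x̄ = (63.1 + 61.5 + 62.5 + 61.9 + 64.8 + 63.8 + 62.8 + 66.2)/8 = 63.3250
Σ_{t=1}^{7}(x_t−x̄)(x_{t+1}−x̄) = -0.0681
γ_1 = -0.0681 / 8 = -0.009

-0.009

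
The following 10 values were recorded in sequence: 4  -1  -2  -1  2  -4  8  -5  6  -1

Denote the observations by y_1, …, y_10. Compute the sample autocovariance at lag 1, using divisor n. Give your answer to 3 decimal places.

-12.016

Mean ȳ = (4 − 1 − 2 − 1 + 2 − 4 + 8 − 5 + 6 − 1)/10 = 0.6000
Σ_{t=1}^{9}(y_t−ȳ)(y_{t+1}−ȳ) = -120.1600
γ_1 = -120.1600 / 10 = -12.016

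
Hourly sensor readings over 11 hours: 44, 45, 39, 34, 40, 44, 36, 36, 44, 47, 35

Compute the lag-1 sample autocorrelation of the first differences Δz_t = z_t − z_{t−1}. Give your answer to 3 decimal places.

First differences Δz: 1, -6, -5, 6, 4, -8, 0, 8, 3, -12
Mean of differences = -0.9000
Numerator Σ(Δz_t−Δz̄)(Δz_{t+1}−Δz̄) = -25.0100
Denominator Σ(Δz_t−Δz̄)² = 386.9000
r_1(Δz) = -25.0100 / 386.9000 = -0.065

-0.065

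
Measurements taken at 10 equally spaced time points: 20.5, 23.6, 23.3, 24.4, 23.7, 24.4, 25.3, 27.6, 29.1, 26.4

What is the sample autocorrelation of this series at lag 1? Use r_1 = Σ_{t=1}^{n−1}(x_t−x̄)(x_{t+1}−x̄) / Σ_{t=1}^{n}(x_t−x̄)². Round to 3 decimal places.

Mean x̄ = (20.5 + 23.6 + 23.3 + 24.4 + 23.7 + 24.4 + 25.3 + 27.6 + 29.1 + 26.4)/10 = 24.8300
Numerator Σ_{t=1}^{9}(x_t−x̄)(x_{t+1}−x̄) = 28.4691
Denominator Σ(x_t−x̄)² = 52.8410
r_1 = 28.4691 / 52.8410 = 0.539

0.539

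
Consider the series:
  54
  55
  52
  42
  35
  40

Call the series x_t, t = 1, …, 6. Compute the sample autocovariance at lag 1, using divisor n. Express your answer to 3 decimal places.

Mean x̄ = (54 + 55 + 52 + 42 + 35 + 40)/6 = 46.3333
Deviations: 7.6667, 8.6667, 5.6667, -4.3333, -11.3333, -6.3333
Σ_{t=1}^{5}(x_t−x̄)(x_{t+1}−x̄) = 211.8889
γ_1 = 211.8889 / 6 = 35.315

35.315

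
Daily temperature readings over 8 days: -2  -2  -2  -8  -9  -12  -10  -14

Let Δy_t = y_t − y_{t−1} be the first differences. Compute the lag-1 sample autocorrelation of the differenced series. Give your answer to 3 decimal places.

First differences Δy: 0, 0, -6, -1, -3, 2, -4
Mean of differences = -1.7143
Numerator Σ(Δy_t−Δȳ)(Δy_{t+1}−Δȳ) = -21.6531
Denominator Σ(Δy_t−Δȳ)² = 45.4286
r_1(Δy) = -21.6531 / 45.4286 = -0.477

-0.477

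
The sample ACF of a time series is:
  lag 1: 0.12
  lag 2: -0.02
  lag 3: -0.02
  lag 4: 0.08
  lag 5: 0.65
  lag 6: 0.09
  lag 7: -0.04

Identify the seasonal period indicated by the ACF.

5

The largest autocorrelation is r_5 = 0.65; the remaining lags stay at or below 0.12.
The dominant spike at lag 5 indicates a seasonal period of 5.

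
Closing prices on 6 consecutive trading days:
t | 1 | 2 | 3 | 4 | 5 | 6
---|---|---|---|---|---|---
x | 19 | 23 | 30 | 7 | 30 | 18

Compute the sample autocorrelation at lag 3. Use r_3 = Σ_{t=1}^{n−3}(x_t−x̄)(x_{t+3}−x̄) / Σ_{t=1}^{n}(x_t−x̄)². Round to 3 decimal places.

Mean x̄ = (19 + 23 + 30 + 7 + 30 + 18)/6 = 21.1667
Deviations from mean: -2.1667, 1.8333, 8.8333, -14.1667, 8.8333, -3.1667
Σ(x_t−x̄)(x_{t+3}−x̄) = (30.6944) + (16.1944) + (-27.9722) = 18.9167
Denominator Σ(x_t−x̄)² = 374.8333
r_3 = 18.9167 / 374.8333 = 0.050

0.050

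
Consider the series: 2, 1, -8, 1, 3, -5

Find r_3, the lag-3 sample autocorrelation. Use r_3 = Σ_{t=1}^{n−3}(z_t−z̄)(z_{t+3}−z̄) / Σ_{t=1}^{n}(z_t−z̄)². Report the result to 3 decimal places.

Mean z̄ = (2 + 1 − 8 + 1 + 3 − 5)/6 = -1.0000
Deviations from mean: 3.0000, 2.0000, -7.0000, 2.0000, 4.0000, -4.0000
Σ(z_t−z̄)(z_{t+3}−z̄) = (6.0000) + (8.0000) + (28.0000) = 42.0000
Denominator Σ(z_t−z̄)² = 98.0000
r_3 = 42.0000 / 98.0000 = 0.429

0.429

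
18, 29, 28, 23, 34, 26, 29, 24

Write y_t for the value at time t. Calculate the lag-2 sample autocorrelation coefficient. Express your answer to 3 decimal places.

0.075

Mean ȳ = (18 + 29 + 28 + 23 + 34 + 26 + 29 + 24)/8 = 26.3750
Deviations from mean: -8.3750, 2.6250, 1.6250, -3.3750, 7.6250, -0.3750, 2.6250, -2.3750
Σ(y_t−ȳ)(y_{t+2}−ȳ) = (-13.6094) + (-8.8594) + (12.3906) + (1.2656) + (20.0156) + (0.8906) = 12.0938
Denominator Σ(y_t−ȳ)² = 161.8750
r_2 = 12.0938 / 161.8750 = 0.075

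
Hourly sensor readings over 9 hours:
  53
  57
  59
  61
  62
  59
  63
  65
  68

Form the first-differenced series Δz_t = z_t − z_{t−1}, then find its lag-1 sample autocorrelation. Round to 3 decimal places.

-0.158

First differences Δz: 4, 2, 2, 1, -3, 4, 2, 3
Mean of differences = 1.8750
Numerator Σ(Δz_t−Δz̄)(Δz_{t+1}−Δz̄) = -5.5156
Denominator Σ(Δz_t−Δz̄)² = 34.8750
r_1(Δz) = -5.5156 / 34.8750 = -0.158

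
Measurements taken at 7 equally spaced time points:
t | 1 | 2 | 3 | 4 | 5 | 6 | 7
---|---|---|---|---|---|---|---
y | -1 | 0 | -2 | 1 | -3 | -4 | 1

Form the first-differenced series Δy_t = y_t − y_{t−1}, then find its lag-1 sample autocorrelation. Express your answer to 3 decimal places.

First differences Δy: 1, -2, 3, -4, -1, 5
Mean of differences = 0.3333
Numerator Σ(Δy_t−Δȳ)(Δy_{t+1}−Δȳ) = -19.7778
Denominator Σ(Δy_t−Δȳ)² = 55.3333
r_1(Δy) = -19.7778 / 55.3333 = -0.357

-0.357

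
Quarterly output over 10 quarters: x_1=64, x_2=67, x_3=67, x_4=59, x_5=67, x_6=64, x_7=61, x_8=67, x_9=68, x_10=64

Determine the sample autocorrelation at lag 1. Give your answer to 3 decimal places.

-0.315

Mean x̄ = (64 + 67 + 67 + 59 + 67 + 64 + 61 + 67 + 68 + 64)/10 = 64.8000
Numerator Σ_{t=1}^{9}(x_t−x̄)(x_{t+1}−x̄) = -25.0400
Denominator Σ(x_t−x̄)² = 79.6000
r_1 = -25.0400 / 79.6000 = -0.315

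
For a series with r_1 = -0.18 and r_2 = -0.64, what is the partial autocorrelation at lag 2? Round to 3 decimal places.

φ_{22} = (r_2 − r_1²) / (1 − r_1²)
r_1² = (-0.18)² = 0.0324
Numerator = -0.64 − 0.0324 = -0.6724; denominator = 1 − 0.0324 = 0.9676
φ_{22} = -0.6724 / 0.9676 = -0.695

-0.695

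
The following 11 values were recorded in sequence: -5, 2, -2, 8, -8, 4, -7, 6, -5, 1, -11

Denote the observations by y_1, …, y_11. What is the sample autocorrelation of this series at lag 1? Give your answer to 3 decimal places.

-0.643

Mean ȳ = (-5 + 2 − 2 + 8 − 8 + 4 − 7 + 6 − 5 + 1 − 11)/11 = -1.5455
Numerator Σ_{t=1}^{10}(y_t−ȳ)(y_{t+1}−ȳ) = -245.9339
Denominator Σ(y_t−ȳ)² = 382.7273
r_1 = -245.9339 / 382.7273 = -0.643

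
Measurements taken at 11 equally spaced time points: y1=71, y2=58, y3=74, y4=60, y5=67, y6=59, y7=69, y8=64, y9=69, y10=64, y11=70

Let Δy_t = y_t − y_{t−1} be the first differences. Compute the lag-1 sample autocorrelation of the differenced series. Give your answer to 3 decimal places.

-0.842

First differences Δy: -13, 16, -14, 7, -8, 10, -5, 5, -5, 6
Mean of differences = -0.1000
Numerator Σ(Δy_t−Δȳ)(Δy_{t+1}−Δȳ) = -795.4100
Denominator Σ(Δy_t−Δȳ)² = 944.9000
r_1(Δy) = -795.4100 / 944.9000 = -0.842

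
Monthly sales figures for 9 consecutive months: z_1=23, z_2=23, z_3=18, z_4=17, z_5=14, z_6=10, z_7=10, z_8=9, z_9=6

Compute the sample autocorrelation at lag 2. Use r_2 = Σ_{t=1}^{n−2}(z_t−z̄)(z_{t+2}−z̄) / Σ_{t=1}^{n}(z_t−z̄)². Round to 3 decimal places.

0.337

Mean z̄ = (23 + 23 + 18 + 17 + 14 + 10 + 10 + 9 + 6)/9 = 14.4444
Numerator Σ_{t=1}^{7}(z_t−z̄)(z_{t+2}−z̄) = 103.0494
Denominator Σ(z_t−z̄)² = 306.2222
r_2 = 103.0494 / 306.2222 = 0.337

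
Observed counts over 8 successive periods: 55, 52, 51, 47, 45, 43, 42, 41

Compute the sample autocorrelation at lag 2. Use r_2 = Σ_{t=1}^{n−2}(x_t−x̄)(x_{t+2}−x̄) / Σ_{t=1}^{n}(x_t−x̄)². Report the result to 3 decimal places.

Mean x̄ = (55 + 52 + 51 + 47 + 45 + 43 + 42 + 41)/8 = 47.0000
Deviations from mean: 8.0000, 5.0000, 4.0000, 0.0000, -2.0000, -4.0000, -5.0000, -6.0000
Σ(x_t−x̄)(x_{t+2}−x̄) = (32.0000) + (0.0000) + (-8.0000) + (0.0000) + (10.0000) + (24.0000) = 58.0000
Denominator Σ(x_t−x̄)² = 186.0000
r_2 = 58.0000 / 186.0000 = 0.312

0.312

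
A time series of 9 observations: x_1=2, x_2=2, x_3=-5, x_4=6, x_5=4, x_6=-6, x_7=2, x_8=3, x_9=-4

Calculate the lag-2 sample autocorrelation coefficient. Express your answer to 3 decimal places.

Mean x̄ = (2 + 2 − 5 + 6 + 4 − 6 + 2 + 3 − 4)/9 = 0.4444
Σ(x_t−x̄)(x_{t+2}−x̄) = (-8.4691) + (8.6420) + (-19.3580) + (-35.8025) + (5.5309) + (-16.4691) + (-6.9136) = -72.8395
Denominator Σ(x_t−x̄)² = 148.2222
r_2 = -72.8395 / 148.2222 = -0.491

-0.491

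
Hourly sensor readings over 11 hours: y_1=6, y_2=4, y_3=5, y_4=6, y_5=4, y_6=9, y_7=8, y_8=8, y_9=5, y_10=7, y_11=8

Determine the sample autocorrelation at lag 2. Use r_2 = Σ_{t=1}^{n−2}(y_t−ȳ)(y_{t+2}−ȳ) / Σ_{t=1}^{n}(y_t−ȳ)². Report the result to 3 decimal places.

0.021

Mean ȳ = (6 + 4 + 5 + 6 + 4 + 9 + 8 + 8 + 5 + 7 + 8)/11 = 6.3636
Numerator Σ_{t=1}^{9}(y_t−ȳ)(y_{t+2}−ȳ) = 0.6446
Denominator Σ(y_t−ȳ)² = 30.5455
r_2 = 0.6446 / 30.5455 = 0.021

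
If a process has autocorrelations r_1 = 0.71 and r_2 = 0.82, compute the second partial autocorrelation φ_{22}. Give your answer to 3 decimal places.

0.637

φ_{22} = (r_2 − r_1²) / (1 − r_1²)
r_1² = (0.71)² = 0.5041
Numerator = 0.82 − 0.5041 = 0.3159; denominator = 1 − 0.5041 = 0.4959
φ_{22} = 0.3159 / 0.4959 = 0.637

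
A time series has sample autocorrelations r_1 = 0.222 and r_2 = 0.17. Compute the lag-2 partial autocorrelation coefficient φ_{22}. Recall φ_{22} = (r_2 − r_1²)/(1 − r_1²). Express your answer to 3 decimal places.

φ_{22} = (r_2 − r_1²) / (1 − r_1²)
r_1² = (0.222)² = 0.049284
Numerator = 0.17 − 0.0493 = 0.1207; denominator = 1 − 0.0493 = 0.9507
φ_{22} = 0.1207 / 0.9507 = 0.127

0.127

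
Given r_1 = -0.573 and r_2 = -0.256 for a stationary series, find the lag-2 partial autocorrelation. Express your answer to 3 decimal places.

-0.870

φ_{22} = (r_2 − r_1²) / (1 − r_1²)
r_1² = (-0.573)² = 0.328329
Numerator = -0.256 − 0.3283 = -0.5843; denominator = 1 − 0.3283 = 0.6717
φ_{22} = -0.5843 / 0.6717 = -0.870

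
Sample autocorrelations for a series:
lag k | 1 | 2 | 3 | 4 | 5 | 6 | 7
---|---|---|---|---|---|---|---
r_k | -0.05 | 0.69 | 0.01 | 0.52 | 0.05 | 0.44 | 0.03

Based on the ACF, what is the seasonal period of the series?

2

The largest autocorrelation is r_2 = 0.69, with weaker echoes at lags 4 (0.52) and 6 (0.44); the remaining lags stay at or below 0.05.
The dominant spike at lag 2 indicates a seasonal period of 2.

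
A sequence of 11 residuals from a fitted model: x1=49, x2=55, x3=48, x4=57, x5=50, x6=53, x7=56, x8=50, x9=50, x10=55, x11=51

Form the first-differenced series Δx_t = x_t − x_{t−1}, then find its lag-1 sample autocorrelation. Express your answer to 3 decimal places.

First differences Δx: 6, -7, 9, -7, 3, 3, -6, 0, 5, -4
Mean of differences = 0.2000
Numerator Σ(Δx_t−Δx̄)(Δx_{t+1}−Δx̄) = -218.0400
Denominator Σ(Δx_t−Δx̄)² = 309.6000
r_1(Δx) = -218.0400 / 309.6000 = -0.704

-0.704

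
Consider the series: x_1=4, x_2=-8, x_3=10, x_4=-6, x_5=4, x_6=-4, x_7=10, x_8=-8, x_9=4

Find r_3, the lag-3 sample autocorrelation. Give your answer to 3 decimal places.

Mean x̄ = (4 − 8 + 10 − 6 + 4 − 4 + 10 − 8 + 4)/9 = 0.6667
Numerator Σ_{t=1}^{6}(x_t−x̄)(x_{t+3}−x̄) = -201.3333
Denominator Σ(x_t−x̄)² = 424.0000
r_3 = -201.3333 / 424.0000 = -0.475

-0.475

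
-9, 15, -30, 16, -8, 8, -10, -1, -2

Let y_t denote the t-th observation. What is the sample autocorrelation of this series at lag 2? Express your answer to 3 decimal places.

Mean ȳ = (-9 + 15 − 30 + 16 − 8 + 8 − 10 − 1 − 2)/9 = -2.3333
Σ(y_t−ȳ)(y_{t+2}−ȳ) = (184.4444) + (317.7778) + (156.7778) + (189.4444) + (43.4444) + (13.7778) + (-2.5556) = 903.1111
Denominator Σ(y_t−ȳ)² = 1646.0000
r_2 = 903.1111 / 1646.0000 = 0.549

0.549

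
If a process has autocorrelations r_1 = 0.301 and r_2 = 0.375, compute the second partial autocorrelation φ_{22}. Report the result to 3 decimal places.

φ_{22} = (r_2 − r_1²) / (1 − r_1²)
r_1² = (0.301)² = 0.090601
Numerator = 0.375 − 0.0906 = 0.2844; denominator = 1 − 0.0906 = 0.9094
φ_{22} = 0.2844 / 0.9094 = 0.313

0.313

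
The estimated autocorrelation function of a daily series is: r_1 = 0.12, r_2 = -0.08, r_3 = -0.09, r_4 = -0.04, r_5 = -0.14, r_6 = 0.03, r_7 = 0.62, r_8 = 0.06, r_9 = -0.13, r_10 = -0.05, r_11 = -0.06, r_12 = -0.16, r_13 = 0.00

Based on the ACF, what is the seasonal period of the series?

The largest autocorrelation is r_7 = 0.62; the remaining lags stay at or below 0.12.
The dominant spike at lag 7 indicates a seasonal period of 7.

7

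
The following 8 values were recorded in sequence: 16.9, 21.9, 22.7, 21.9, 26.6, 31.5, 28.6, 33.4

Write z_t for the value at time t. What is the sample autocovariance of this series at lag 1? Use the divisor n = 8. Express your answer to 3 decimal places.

12.107

Mean z̄ = (16.9 + 21.9 + 22.7 + 21.9 + 26.6 + 31.5 + 28.6 + 33.4)/8 = 25.4375
Σ_{t=1}^{7}(z_t−z̄)(z_{t+1}−z̄) = 96.8586
γ_1 = 96.8586 / 8 = 12.107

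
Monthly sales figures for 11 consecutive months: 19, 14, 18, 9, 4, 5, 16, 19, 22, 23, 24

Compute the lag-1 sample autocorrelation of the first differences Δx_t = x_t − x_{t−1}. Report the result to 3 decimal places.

First differences Δx: -5, 4, -9, -5, 1, 11, 3, 3, 1, 1
Mean of differences = 0.5000
Numerator Σ(Δx_t−Δx̄)(Δx_{t+1}−Δx̄) = 36.2500
Denominator Σ(Δx_t−Δx̄)² = 286.5000
r_1(Δx) = 36.2500 / 286.5000 = 0.127

0.127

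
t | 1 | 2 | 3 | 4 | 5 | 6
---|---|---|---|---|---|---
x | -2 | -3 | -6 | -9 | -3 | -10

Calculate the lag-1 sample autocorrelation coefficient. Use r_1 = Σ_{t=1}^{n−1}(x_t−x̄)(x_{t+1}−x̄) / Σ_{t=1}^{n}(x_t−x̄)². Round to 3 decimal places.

-0.187

Mean x̄ = (-2 − 3 − 6 − 9 − 3 − 10)/6 = -5.5000
Deviations from mean: 3.5000, 2.5000, -0.5000, -3.5000, 2.5000, -4.5000
Numerator Σ_{t=1}^{5}(x_t−x̄)(x_{t+1}−x̄) = -10.7500
Denominator Σ(x_t−x̄)² = 57.5000
r_1 = -10.7500 / 57.5000 = -0.187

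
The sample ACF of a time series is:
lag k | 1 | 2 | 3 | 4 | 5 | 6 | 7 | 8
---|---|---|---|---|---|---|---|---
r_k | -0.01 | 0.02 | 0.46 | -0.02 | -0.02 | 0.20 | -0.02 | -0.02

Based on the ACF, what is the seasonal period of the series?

3

The largest autocorrelation is r_3 = 0.46, with a weaker echo at lag 6 (0.20); the remaining lags stay at or below 0.02.
The dominant spike at lag 3 indicates a seasonal period of 3.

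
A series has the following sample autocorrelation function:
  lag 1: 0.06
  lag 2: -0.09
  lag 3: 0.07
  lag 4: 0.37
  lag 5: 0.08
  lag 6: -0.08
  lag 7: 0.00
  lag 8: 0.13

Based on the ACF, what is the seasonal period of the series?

The largest autocorrelation is r_4 = 0.37; the remaining lags stay at or below 0.13.
The dominant spike at lag 4 indicates a seasonal period of 4.

4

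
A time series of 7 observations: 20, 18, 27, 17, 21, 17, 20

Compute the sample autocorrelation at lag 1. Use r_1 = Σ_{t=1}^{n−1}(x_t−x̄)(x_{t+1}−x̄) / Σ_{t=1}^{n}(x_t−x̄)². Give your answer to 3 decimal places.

Mean x̄ = (20 + 18 + 27 + 17 + 21 + 17 + 20)/7 = 20.0000
Deviations from mean: 0.0000, -2.0000, 7.0000, -3.0000, 1.0000, -3.0000, 0.0000
Σ(x_t−x̄)(x_{t+1}−x̄) = (0.0000) + (-14.0000) + (-21.0000) + (-3.0000) + (-3.0000) + (0.0000) = -41.0000
Denominator Σ(x_t−x̄)² = 72.0000
r_1 = -41.0000 / 72.0000 = -0.569

-0.569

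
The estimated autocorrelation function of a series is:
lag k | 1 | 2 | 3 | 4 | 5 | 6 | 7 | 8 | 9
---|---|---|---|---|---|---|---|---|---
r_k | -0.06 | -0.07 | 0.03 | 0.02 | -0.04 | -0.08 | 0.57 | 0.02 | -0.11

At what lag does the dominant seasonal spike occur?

7

The largest autocorrelation is r_7 = 0.57; the remaining lags stay at or below 0.03.
The dominant spike at lag 7 indicates a seasonal period of 7.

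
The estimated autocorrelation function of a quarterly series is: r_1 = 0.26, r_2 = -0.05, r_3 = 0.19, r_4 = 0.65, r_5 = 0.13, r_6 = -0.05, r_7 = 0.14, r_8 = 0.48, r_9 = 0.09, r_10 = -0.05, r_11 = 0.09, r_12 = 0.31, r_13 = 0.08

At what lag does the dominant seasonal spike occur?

4

The largest autocorrelation is r_4 = 0.65, with weaker echoes at lags 8 (0.48) and 12 (0.31); the remaining lags stay at or below 0.26.
The dominant spike at lag 4 indicates a seasonal period of 4.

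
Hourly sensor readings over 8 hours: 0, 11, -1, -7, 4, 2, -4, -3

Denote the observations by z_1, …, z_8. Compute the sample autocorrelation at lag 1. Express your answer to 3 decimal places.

-0.099

Mean z̄ = (0 + 11 − 1 − 7 + 4 + 2 − 4 − 3)/8 = 0.2500
Deviations from mean: -0.2500, 10.7500, -1.2500, -7.2500, 3.7500, 1.7500, -4.2500, -3.2500
Σ(z_t−z̄)(z_{t+1}−z̄) = (-2.6875) + (-13.4375) + (9.0625) + (-27.1875) + (6.5625) + (-7.4375) + (13.8125) = -21.3125
Denominator Σ(z_t−z̄)² = 215.5000
r_1 = -21.3125 / 215.5000 = -0.099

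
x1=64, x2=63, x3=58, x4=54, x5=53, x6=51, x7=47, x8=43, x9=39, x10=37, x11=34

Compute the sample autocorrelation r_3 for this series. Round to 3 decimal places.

0.197

Mean x̄ = (64 + 63 + 58 + 54 + 53 + 51 + 47 + 43 + 39 + 37 + 34)/11 = 49.3636
Numerator Σ_{t=1}^{8}(x_t−x̄)(x_{t+3}−x̄) = 207.5124
Denominator Σ(x_t−x̄)² = 1054.5455
r_3 = 207.5124 / 1054.5455 = 0.197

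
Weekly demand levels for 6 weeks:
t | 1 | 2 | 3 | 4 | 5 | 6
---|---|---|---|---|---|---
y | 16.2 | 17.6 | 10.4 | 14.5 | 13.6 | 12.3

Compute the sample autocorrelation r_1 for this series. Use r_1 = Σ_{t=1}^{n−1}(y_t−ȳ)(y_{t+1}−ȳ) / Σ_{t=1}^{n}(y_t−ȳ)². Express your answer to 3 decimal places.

Mean ȳ = (16.2 + 17.6 + 10.4 + 14.5 + 13.6 + 12.3)/6 = 14.1000
Deviations from mean: 2.1000, 3.5000, -3.7000, 0.4000, -0.5000, -1.8000
Numerator Σ_{t=1}^{5}(y_t−ȳ)(y_{t+1}−ȳ) = -6.3800
Denominator Σ(y_t−ȳ)² = 34.0000
r_1 = -6.3800 / 34.0000 = -0.188

-0.188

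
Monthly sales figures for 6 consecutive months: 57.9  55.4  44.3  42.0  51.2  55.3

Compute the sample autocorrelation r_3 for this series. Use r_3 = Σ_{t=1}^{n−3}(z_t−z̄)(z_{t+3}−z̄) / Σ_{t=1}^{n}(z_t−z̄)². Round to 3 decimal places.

-0.426

Mean z̄ = (57.9 + 55.4 + 44.3 + 42.0 + 51.2 + 55.3)/6 = 51.0167
Σ(z_t−z̄)(z_{t+3}−z̄) = (-62.0647) + (0.8036) + (-28.7697) = -90.0308
Denominator Σ(z_t−z̄)² = 211.3883
r_3 = -90.0308 / 211.3883 = -0.426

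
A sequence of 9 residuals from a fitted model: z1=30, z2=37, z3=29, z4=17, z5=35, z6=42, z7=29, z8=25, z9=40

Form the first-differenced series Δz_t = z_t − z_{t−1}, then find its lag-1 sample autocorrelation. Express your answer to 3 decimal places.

-0.132

First differences Δz: 7, -8, -12, 18, 7, -13, -4, 15
Mean of differences = 1.2500
Numerator Σ(Δz_t−Δz̄)(Δz_{t+1}−Δz̄) = -135.5625
Denominator Σ(Δz_t−Δz̄)² = 1027.5000
r_1(Δz) = -135.5625 / 1027.5000 = -0.132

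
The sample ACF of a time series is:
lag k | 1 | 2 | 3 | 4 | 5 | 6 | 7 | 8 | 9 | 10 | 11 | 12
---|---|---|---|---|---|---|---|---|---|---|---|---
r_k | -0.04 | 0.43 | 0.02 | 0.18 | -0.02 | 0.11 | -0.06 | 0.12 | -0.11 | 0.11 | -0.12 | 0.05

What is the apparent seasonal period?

The largest autocorrelation is r_2 = 0.43, with a weaker echo at lag 4 (0.18); the remaining lags stay at or below 0.12.
The dominant spike at lag 2 indicates a seasonal period of 2.

2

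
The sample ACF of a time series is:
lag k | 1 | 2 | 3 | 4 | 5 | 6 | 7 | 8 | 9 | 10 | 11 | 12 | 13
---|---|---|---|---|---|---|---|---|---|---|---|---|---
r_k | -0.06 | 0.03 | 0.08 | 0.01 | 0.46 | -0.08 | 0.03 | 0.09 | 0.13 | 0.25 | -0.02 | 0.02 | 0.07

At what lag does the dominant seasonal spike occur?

The largest autocorrelation is r_5 = 0.46, with a weaker echo at lag 10 (0.25); the remaining lags stay at or below 0.13.
The dominant spike at lag 5 indicates a seasonal period of 5.

5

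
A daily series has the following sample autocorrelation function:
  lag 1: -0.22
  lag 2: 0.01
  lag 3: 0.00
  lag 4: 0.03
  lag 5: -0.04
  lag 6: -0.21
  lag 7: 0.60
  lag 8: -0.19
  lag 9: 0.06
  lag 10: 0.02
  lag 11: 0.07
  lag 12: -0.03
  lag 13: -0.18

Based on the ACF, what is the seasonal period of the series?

7

The largest autocorrelation is r_7 = 0.60; the remaining lags stay at or below 0.07.
The dominant spike at lag 7 indicates a seasonal period of 7.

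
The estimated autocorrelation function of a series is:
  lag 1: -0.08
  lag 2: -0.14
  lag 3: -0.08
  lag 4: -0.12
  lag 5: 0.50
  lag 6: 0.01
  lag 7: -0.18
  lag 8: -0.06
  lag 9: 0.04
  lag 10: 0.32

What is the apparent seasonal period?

5

The largest autocorrelation is r_5 = 0.50, with a weaker echo at lag 10 (0.32); the remaining lags stay at or below 0.04.
The dominant spike at lag 5 indicates a seasonal period of 5.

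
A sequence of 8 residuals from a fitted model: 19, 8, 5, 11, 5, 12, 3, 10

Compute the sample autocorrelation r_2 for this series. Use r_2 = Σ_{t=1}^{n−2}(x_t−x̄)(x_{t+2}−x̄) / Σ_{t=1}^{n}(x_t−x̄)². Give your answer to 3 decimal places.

Mean x̄ = (19 + 8 + 5 + 11 + 5 + 12 + 3 + 10)/8 = 9.1250
Deviations from mean: 9.8750, -1.1250, -4.1250, 1.8750, -4.1250, 2.8750, -6.1250, 0.8750
Σ(x_t−x̄)(x_{t+2}−x̄) = (-40.7344) + (-2.1094) + (17.0156) + (5.3906) + (25.2656) + (2.5156) = 7.3438
Denominator Σ(x_t−x̄)² = 182.8750
r_2 = 7.3438 / 182.8750 = 0.040

0.040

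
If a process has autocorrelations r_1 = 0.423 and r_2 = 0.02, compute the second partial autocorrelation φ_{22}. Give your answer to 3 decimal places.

-0.194

φ_{22} = (r_2 − r_1²) / (1 − r_1²)
r_1² = (0.423)² = 0.178929
Numerator = 0.02 − 0.1789 = -0.1589; denominator = 1 − 0.1789 = 0.8211
φ_{22} = -0.1589 / 0.8211 = -0.194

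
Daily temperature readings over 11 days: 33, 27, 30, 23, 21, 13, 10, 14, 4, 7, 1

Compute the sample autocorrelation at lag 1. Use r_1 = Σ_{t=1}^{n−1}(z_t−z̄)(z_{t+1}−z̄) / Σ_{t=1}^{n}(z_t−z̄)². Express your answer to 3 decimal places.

Mean z̄ = (33 + 27 + 30 + 23 + 21 + 13 + 10 + 14 + 4 + 7 + 1)/11 = 16.6364
Numerator Σ_{t=1}^{10}(z_t−z̄)(z_{t+1}−z̄) = 752.4132
Denominator Σ(z_t−z̄)² = 1174.5455
r_1 = 752.4132 / 1174.5455 = 0.641

0.641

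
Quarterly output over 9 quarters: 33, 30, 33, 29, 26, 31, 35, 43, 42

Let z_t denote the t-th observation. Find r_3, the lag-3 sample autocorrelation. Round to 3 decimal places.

-0.264

Mean z̄ = (33 + 30 + 33 + 29 + 26 + 31 + 35 + 43 + 42)/9 = 33.5556
Σ(z_t−z̄)(z_{t+3}−z̄) = (2.5309) + (26.8642) + (1.4198) + (-6.5802) + (-71.3580) + (-21.5802) = -68.7037
Denominator Σ(z_t−z̄)² = 260.2222
r_3 = -68.7037 / 260.2222 = -0.264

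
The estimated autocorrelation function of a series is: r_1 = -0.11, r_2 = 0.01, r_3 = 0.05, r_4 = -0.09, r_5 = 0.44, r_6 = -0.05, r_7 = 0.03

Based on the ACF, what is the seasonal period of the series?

The largest autocorrelation is r_5 = 0.44; the remaining lags stay at or below 0.05.
The dominant spike at lag 5 indicates a seasonal period of 5.

5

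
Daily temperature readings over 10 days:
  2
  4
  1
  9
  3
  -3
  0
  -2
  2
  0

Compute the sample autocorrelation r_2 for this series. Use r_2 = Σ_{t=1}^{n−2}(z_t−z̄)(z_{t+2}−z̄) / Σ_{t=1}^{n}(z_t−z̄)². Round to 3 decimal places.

0.020

Mean z̄ = (2 + 4 + 1 + 9 + 3 − 3 + 0 − 2 + 2 + 0)/10 = 1.6000
Numerator Σ_{t=1}^{8}(z_t−z̄)(z_{t+2}−z̄) = 2.0800
Denominator Σ(z_t−z̄)² = 102.4000
r_2 = 2.0800 / 102.4000 = 0.020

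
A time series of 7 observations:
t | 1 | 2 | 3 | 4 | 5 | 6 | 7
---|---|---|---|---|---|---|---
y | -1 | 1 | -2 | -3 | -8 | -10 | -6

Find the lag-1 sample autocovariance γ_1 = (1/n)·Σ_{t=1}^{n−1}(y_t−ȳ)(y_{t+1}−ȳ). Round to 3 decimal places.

Mean ȳ = (-1 + 1 − 2 − 3 − 8 − 10 − 6)/7 = -4.1429
Deviations: 3.1429, 5.1429, 2.1429, 1.1429, -3.8571, -5.8571, -1.8571
Σ_{t=1}^{6}(y_t−ȳ)(y_{t+1}−ȳ) = 58.6939
γ_1 = 58.6939 / 7 = 8.385

8.385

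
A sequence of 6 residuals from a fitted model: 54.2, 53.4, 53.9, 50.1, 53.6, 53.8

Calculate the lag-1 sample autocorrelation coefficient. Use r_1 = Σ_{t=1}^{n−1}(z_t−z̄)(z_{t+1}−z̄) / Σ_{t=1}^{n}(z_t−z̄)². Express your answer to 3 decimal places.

-0.248

Mean z̄ = (54.2 + 53.4 + 53.9 + 50.1 + 53.6 + 53.8)/6 = 53.1667
Deviations from mean: 1.0333, 0.2333, 0.7333, -3.0667, 0.4333, 0.6333
Σ(z_t−z̄)(z_{t+1}−z̄) = (0.2411) + (0.1711) + (-2.2489) + (-1.3289) + (0.2744) = -2.8911
Denominator Σ(z_t−z̄)² = 11.6533
r_1 = -2.8911 / 11.6533 = -0.248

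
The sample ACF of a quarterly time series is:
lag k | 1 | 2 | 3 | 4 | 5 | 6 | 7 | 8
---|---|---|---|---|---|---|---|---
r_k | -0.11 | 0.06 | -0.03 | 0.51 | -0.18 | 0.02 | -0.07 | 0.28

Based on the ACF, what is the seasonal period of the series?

The largest autocorrelation is r_4 = 0.51, with a weaker echo at lag 8 (0.28); the remaining lags stay at or below 0.06.
The dominant spike at lag 4 indicates a seasonal period of 4.

4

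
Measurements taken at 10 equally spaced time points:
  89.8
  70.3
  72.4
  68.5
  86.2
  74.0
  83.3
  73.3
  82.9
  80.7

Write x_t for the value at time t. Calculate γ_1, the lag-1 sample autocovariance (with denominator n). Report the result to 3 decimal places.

Mean x̄ = (89.8 + 70.3 + 72.4 + 68.5 + 86.2 + 74.0 + 83.3 + 73.3 + 82.9 + 80.7)/10 = 78.1400
Σ_{t=1}^{9}(x_t−x̄)(x_{t+1}−x̄) = -159.3356
γ_1 = -159.3356 / 10 = -15.934

-15.934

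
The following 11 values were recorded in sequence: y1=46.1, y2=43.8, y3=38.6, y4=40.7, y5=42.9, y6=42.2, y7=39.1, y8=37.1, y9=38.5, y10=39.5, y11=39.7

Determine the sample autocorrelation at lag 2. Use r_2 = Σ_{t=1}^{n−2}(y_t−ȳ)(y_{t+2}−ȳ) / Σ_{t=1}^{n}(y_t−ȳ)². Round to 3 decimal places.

-0.200

Mean ȳ = (46.1 + 43.8 + 38.6 + 40.7 + 42.9 + 42.2 + 39.1 + 37.1 + 38.5 + 39.5 + 39.7)/11 = 40.7455
Numerator Σ_{t=1}^{9}(y_t−ȳ)(y_{t+2}−ȳ) = -14.5805
Denominator Σ(y_t−ȳ)² = 73.0473
r_2 = -14.5805 / 73.0473 = -0.200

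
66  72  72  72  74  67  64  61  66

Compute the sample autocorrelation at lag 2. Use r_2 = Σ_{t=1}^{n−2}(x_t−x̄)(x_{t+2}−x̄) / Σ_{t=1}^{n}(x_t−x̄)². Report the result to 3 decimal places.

0.107

Mean x̄ = (66 + 72 + 72 + 72 + 74 + 67 + 64 + 61 + 66)/9 = 68.2222
Σ(x_t−x̄)(x_{t+2}−x̄) = (-8.3951) + (14.2716) + (21.8272) + (-4.6173) + (-24.3951) + (8.8272) + (9.3827) = 16.9012
Denominator Σ(x_t−x̄)² = 157.5556
r_2 = 16.9012 / 157.5556 = 0.107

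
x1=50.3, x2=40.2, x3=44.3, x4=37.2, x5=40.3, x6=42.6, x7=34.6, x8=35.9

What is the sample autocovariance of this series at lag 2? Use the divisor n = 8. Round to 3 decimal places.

Mean x̄ = (50.3 + 40.2 + 44.3 + 37.2 + 40.3 + 42.6 + 34.6 + 35.9)/8 = 40.6750
Deviations: 9.6250, -0.4750, 3.6250, -3.4750, -0.3750, 1.9250, -6.0750, -4.7750
Σ_{t=1}^{6}(x_t−x̄)(x_{t+2}−x̄) = 21.5788
γ_2 = 21.5788 / 8 = 2.697

2.697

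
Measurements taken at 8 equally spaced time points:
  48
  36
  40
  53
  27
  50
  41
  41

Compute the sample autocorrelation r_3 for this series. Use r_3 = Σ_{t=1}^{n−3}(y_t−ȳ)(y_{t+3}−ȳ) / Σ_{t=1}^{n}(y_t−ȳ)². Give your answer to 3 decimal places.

Mean ȳ = (48 + 36 + 40 + 53 + 27 + 50 + 41 + 41)/8 = 42.0000
Deviations from mean: 6.0000, -6.0000, -2.0000, 11.0000, -15.0000, 8.0000, -1.0000, -1.0000
Numerator Σ_{t=1}^{5}(y_t−ȳ)(y_{t+3}−ȳ) = 144.0000
Denominator Σ(y_t−ȳ)² = 488.0000
r_3 = 144.0000 / 488.0000 = 0.295

0.295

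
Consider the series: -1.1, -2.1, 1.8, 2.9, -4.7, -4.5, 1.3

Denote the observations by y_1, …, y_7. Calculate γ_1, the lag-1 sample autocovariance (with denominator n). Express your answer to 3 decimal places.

Mean ȳ = (-1.1 − 2.1 + 1.8 + 2.9 − 4.7 − 4.5 + 1.3)/7 = -0.9143
Deviations: -0.1857, -1.1857, 2.7143, 3.8143, -3.7857, -3.5857, 2.2143
Σ_{t=1}^{6}(y_t−ȳ)(y_{t+1}−ȳ) = -1.4502
γ_1 = -1.4502 / 7 = -0.207

-0.207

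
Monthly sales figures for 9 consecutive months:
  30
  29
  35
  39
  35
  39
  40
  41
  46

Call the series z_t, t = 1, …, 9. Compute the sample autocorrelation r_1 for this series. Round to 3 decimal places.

Mean z̄ = (30 + 29 + 35 + 39 + 35 + 39 + 40 + 41 + 46)/9 = 37.1111
Numerator Σ_{t=1}^{8}(z_t−z̄)(z_{t+1}−z̄) = 114.0988
Denominator Σ(z_t−z̄)² = 234.8889
r_1 = 114.0988 / 234.8889 = 0.486

0.486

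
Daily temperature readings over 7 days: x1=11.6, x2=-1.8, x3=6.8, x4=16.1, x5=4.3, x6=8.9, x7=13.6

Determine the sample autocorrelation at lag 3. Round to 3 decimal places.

Mean x̄ = (11.6 − 1.8 + 6.8 + 16.1 + 4.3 + 8.9 + 13.6)/7 = 8.5000
Deviations from mean: 3.1000, -10.3000, -1.7000, 7.6000, -4.2000, 0.4000, 5.1000
Σ(x_t−x̄)(x_{t+3}−x̄) = (23.5600) + (43.2600) + (-0.6800) + (38.7600) = 104.9000
Denominator Σ(x_t−x̄)² = 220.1600
r_3 = 104.9000 / 220.1600 = 0.476

0.476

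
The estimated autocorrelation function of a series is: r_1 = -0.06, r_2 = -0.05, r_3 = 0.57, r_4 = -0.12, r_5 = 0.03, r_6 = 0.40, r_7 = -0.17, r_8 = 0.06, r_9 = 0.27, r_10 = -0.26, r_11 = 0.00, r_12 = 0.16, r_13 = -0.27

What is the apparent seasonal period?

The largest autocorrelation is r_3 = 0.57, with weaker echoes at lags 6 (0.40), 9 (0.27) and 12 (0.16); the remaining lags stay at or below 0.06.
The dominant spike at lag 3 indicates a seasonal period of 3.

3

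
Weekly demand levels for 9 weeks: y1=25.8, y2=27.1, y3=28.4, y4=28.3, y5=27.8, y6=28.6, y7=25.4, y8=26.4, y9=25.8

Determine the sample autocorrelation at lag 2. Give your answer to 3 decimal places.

0.086

Mean ȳ = (25.8 + 27.1 + 28.4 + 28.3 + 27.8 + 28.6 + 25.4 + 26.4 + 25.8)/9 = 27.0667
Σ(y_t−ȳ)(y_{t+2}−ȳ) = (-1.6889) + (0.0411) + (0.9778) + (1.8911) + (-1.2222) + (-1.0222) + (2.1111) = 1.0878
Denominator Σ(y_t−ȳ)² = 12.6200
r_2 = 1.0878 / 12.6200 = 0.086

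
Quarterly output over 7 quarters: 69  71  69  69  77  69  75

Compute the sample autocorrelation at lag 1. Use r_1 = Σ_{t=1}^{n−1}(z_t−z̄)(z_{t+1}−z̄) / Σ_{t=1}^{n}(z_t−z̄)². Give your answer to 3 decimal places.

Mean z̄ = (69 + 71 + 69 + 69 + 77 + 69 + 75)/7 = 71.2857
Numerator Σ_{t=1}^{6}(z_t−z̄)(z_{t+1}−z̄) = -28.0816
Denominator Σ(z_t−z̄)² = 67.4286
r_1 = -28.0816 / 67.4286 = -0.416

-0.416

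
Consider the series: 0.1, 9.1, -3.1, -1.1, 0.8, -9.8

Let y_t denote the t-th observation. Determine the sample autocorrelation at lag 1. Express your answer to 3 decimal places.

Mean ȳ = (0.1 + 9.1 − 3.1 − 1.1 + 0.8 − 9.8)/6 = -0.6667
Σ(y_t−ȳ)(y_{t+1}−ȳ) = (7.4878) + (-23.7656) + (1.0544) + (-0.6356) + (-13.3956) = -29.2544
Denominator Σ(y_t−ȳ)² = 187.6533
r_1 = -29.2544 / 187.6533 = -0.156

-0.156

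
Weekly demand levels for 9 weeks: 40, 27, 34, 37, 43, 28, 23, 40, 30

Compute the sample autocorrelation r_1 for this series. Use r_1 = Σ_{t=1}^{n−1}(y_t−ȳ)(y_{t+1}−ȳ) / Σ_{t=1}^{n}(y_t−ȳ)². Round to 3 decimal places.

Mean ȳ = (40 + 27 + 34 + 37 + 43 + 28 + 23 + 40 + 30)/9 = 33.5556
Numerator Σ_{t=1}^{8}(y_t−ȳ)(y_{t+1}−ȳ) = -95.8642
Denominator Σ(y_t−ȳ)² = 382.2222
r_1 = -95.8642 / 382.2222 = -0.251

-0.251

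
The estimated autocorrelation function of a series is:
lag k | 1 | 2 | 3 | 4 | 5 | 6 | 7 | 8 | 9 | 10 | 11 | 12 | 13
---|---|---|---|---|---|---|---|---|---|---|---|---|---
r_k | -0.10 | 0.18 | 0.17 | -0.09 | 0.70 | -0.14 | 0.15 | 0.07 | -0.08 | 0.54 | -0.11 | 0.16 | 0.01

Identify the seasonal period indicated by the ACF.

5

The largest autocorrelation is r_5 = 0.70, with a weaker echo at lag 10 (0.54); the remaining lags stay at or below 0.18.
The dominant spike at lag 5 indicates a seasonal period of 5.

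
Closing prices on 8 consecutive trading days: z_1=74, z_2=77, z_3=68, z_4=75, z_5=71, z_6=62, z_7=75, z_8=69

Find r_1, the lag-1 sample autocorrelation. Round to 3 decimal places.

-0.335

Mean z̄ = (74 + 77 + 68 + 75 + 71 + 62 + 75 + 69)/8 = 71.3750
Deviations from mean: 2.6250, 5.6250, -3.3750, 3.6250, -0.3750, -9.3750, 3.6250, -2.3750
Numerator Σ_{t=1}^{7}(z_t−z̄)(z_{t+1}−z̄) = -56.8906
Denominator Σ(z_t−z̄)² = 169.8750
r_1 = -56.8906 / 169.8750 = -0.335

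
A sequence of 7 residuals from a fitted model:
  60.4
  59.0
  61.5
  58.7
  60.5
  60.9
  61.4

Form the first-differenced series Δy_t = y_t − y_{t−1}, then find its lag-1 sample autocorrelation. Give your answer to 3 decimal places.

First differences Δy: -1.4, 2.5, -2.8, 1.8, 0.4, 0.5
Mean of differences = 0.1667
Numerator Σ(Δy_t−Δȳ)(Δy_{t+1}−Δȳ) = -14.9644
Denominator Σ(Δy_t−Δȳ)² = 19.5333
r_1(Δy) = -14.9644 / 19.5333 = -0.766

-0.766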